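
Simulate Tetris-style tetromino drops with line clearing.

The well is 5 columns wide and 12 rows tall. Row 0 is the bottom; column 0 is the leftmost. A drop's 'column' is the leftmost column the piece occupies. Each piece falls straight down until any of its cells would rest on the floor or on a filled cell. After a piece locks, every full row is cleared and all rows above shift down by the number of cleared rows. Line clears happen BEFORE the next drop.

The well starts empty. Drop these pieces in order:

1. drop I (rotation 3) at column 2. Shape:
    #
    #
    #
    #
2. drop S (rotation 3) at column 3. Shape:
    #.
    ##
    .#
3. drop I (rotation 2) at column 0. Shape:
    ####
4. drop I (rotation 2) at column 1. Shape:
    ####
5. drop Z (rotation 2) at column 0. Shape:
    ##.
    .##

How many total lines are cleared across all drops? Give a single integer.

Drop 1: I rot3 at col 2 lands with bottom-row=0; cleared 0 line(s) (total 0); column heights now [0 0 4 0 0], max=4
Drop 2: S rot3 at col 3 lands with bottom-row=0; cleared 0 line(s) (total 0); column heights now [0 0 4 3 2], max=4
Drop 3: I rot2 at col 0 lands with bottom-row=4; cleared 0 line(s) (total 0); column heights now [5 5 5 5 2], max=5
Drop 4: I rot2 at col 1 lands with bottom-row=5; cleared 0 line(s) (total 0); column heights now [5 6 6 6 6], max=6
Drop 5: Z rot2 at col 0 lands with bottom-row=6; cleared 0 line(s) (total 0); column heights now [8 8 7 6 6], max=8

Answer: 0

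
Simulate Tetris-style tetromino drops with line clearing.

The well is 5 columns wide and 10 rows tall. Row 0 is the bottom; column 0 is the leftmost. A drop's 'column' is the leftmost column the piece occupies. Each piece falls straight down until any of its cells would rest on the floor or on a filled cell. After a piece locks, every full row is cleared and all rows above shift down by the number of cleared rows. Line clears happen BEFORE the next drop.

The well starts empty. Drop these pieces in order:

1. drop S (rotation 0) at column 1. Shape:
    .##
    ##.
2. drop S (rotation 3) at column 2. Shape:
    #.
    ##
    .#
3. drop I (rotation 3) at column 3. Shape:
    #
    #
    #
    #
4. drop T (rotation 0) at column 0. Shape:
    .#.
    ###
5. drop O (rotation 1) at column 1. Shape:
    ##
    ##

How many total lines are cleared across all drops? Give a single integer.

Drop 1: S rot0 at col 1 lands with bottom-row=0; cleared 0 line(s) (total 0); column heights now [0 1 2 2 0], max=2
Drop 2: S rot3 at col 2 lands with bottom-row=2; cleared 0 line(s) (total 0); column heights now [0 1 5 4 0], max=5
Drop 3: I rot3 at col 3 lands with bottom-row=4; cleared 0 line(s) (total 0); column heights now [0 1 5 8 0], max=8
Drop 4: T rot0 at col 0 lands with bottom-row=5; cleared 0 line(s) (total 0); column heights now [6 7 6 8 0], max=8
Drop 5: O rot1 at col 1 lands with bottom-row=7; cleared 0 line(s) (total 0); column heights now [6 9 9 8 0], max=9

Answer: 0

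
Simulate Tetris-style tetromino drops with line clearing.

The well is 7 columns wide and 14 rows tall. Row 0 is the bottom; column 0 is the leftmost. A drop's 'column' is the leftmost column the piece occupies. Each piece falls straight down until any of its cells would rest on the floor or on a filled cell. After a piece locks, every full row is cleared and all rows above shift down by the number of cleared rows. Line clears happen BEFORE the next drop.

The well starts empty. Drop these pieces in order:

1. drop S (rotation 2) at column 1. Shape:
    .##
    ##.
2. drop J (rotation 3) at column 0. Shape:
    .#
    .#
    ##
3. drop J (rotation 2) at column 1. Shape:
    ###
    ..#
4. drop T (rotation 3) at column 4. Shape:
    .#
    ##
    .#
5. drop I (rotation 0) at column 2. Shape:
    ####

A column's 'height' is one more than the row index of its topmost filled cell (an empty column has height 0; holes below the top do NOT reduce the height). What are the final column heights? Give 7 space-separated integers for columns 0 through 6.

Answer: 2 5 6 6 6 6 0

Derivation:
Drop 1: S rot2 at col 1 lands with bottom-row=0; cleared 0 line(s) (total 0); column heights now [0 1 2 2 0 0 0], max=2
Drop 2: J rot3 at col 0 lands with bottom-row=1; cleared 0 line(s) (total 0); column heights now [2 4 2 2 0 0 0], max=4
Drop 3: J rot2 at col 1 lands with bottom-row=3; cleared 0 line(s) (total 0); column heights now [2 5 5 5 0 0 0], max=5
Drop 4: T rot3 at col 4 lands with bottom-row=0; cleared 0 line(s) (total 0); column heights now [2 5 5 5 2 3 0], max=5
Drop 5: I rot0 at col 2 lands with bottom-row=5; cleared 0 line(s) (total 0); column heights now [2 5 6 6 6 6 0], max=6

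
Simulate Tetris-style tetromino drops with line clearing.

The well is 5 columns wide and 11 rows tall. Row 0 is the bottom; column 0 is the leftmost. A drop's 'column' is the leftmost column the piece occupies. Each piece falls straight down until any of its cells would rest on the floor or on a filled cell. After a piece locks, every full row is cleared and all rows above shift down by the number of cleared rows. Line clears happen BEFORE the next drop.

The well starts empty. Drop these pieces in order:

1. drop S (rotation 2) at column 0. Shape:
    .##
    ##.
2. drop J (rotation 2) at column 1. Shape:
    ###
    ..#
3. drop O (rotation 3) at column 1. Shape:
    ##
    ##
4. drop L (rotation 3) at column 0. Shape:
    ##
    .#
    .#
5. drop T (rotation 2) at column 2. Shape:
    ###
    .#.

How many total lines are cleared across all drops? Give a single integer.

Drop 1: S rot2 at col 0 lands with bottom-row=0; cleared 0 line(s) (total 0); column heights now [1 2 2 0 0], max=2
Drop 2: J rot2 at col 1 lands with bottom-row=1; cleared 0 line(s) (total 0); column heights now [1 3 3 3 0], max=3
Drop 3: O rot3 at col 1 lands with bottom-row=3; cleared 0 line(s) (total 0); column heights now [1 5 5 3 0], max=5
Drop 4: L rot3 at col 0 lands with bottom-row=5; cleared 0 line(s) (total 0); column heights now [8 8 5 3 0], max=8
Drop 5: T rot2 at col 2 lands with bottom-row=4; cleared 0 line(s) (total 0); column heights now [8 8 6 6 6], max=8

Answer: 0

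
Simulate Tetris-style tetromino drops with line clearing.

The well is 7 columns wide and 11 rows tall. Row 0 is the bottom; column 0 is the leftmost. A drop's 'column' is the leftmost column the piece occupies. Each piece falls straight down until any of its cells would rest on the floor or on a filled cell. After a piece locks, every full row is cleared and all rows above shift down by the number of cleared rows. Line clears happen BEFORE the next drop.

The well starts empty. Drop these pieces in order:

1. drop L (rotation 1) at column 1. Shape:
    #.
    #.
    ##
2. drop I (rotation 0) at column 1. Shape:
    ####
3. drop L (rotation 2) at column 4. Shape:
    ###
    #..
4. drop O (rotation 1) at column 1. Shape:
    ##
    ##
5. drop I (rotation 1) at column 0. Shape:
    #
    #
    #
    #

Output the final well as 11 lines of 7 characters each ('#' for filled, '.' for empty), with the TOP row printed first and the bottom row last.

Drop 1: L rot1 at col 1 lands with bottom-row=0; cleared 0 line(s) (total 0); column heights now [0 3 1 0 0 0 0], max=3
Drop 2: I rot0 at col 1 lands with bottom-row=3; cleared 0 line(s) (total 0); column heights now [0 4 4 4 4 0 0], max=4
Drop 3: L rot2 at col 4 lands with bottom-row=4; cleared 0 line(s) (total 0); column heights now [0 4 4 4 6 6 6], max=6
Drop 4: O rot1 at col 1 lands with bottom-row=4; cleared 0 line(s) (total 0); column heights now [0 6 6 4 6 6 6], max=6
Drop 5: I rot1 at col 0 lands with bottom-row=0; cleared 0 line(s) (total 0); column heights now [4 6 6 4 6 6 6], max=6

Answer: .......
.......
.......
.......
.......
.##.###
.##.#..
#####..
##.....
##.....
###....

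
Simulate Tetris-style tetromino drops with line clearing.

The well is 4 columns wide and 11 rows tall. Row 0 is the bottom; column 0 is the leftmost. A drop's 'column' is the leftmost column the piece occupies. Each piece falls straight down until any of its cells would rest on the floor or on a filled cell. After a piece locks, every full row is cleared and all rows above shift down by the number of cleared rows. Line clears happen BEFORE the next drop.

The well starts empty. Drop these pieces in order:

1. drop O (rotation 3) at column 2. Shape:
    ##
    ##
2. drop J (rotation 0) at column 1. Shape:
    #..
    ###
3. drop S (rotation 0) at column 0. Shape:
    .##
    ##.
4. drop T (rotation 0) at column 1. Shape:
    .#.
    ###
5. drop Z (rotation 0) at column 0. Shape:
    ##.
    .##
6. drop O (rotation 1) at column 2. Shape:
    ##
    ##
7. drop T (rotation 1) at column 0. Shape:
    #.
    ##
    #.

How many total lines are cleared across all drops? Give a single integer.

Drop 1: O rot3 at col 2 lands with bottom-row=0; cleared 0 line(s) (total 0); column heights now [0 0 2 2], max=2
Drop 2: J rot0 at col 1 lands with bottom-row=2; cleared 0 line(s) (total 0); column heights now [0 4 3 3], max=4
Drop 3: S rot0 at col 0 lands with bottom-row=4; cleared 0 line(s) (total 0); column heights now [5 6 6 3], max=6
Drop 4: T rot0 at col 1 lands with bottom-row=6; cleared 0 line(s) (total 0); column heights now [5 7 8 7], max=8
Drop 5: Z rot0 at col 0 lands with bottom-row=8; cleared 0 line(s) (total 0); column heights now [10 10 9 7], max=10
Drop 6: O rot1 at col 2 lands with bottom-row=9; cleared 1 line(s) (total 1); column heights now [5 9 10 10], max=10
Drop 7: T rot1 at col 0 lands with bottom-row=8; cleared 1 line(s) (total 2); column heights now [10 9 9 7], max=10

Answer: 2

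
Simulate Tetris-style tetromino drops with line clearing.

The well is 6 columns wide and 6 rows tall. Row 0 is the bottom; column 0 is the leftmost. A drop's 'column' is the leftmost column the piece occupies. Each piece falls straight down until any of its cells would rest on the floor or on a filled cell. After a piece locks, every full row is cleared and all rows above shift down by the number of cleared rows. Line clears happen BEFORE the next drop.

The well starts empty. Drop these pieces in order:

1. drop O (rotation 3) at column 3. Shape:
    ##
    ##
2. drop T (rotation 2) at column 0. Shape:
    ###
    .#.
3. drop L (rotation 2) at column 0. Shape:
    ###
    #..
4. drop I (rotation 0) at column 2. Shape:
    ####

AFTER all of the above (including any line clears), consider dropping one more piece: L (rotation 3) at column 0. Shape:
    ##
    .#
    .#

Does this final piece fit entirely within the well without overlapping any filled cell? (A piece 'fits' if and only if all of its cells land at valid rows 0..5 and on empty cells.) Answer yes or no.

Drop 1: O rot3 at col 3 lands with bottom-row=0; cleared 0 line(s) (total 0); column heights now [0 0 0 2 2 0], max=2
Drop 2: T rot2 at col 0 lands with bottom-row=0; cleared 0 line(s) (total 0); column heights now [2 2 2 2 2 0], max=2
Drop 3: L rot2 at col 0 lands with bottom-row=2; cleared 0 line(s) (total 0); column heights now [4 4 4 2 2 0], max=4
Drop 4: I rot0 at col 2 lands with bottom-row=4; cleared 0 line(s) (total 0); column heights now [4 4 5 5 5 5], max=5
Test piece L rot3 at col 0 (width 2): heights before test = [4 4 5 5 5 5]; fits = False

Answer: no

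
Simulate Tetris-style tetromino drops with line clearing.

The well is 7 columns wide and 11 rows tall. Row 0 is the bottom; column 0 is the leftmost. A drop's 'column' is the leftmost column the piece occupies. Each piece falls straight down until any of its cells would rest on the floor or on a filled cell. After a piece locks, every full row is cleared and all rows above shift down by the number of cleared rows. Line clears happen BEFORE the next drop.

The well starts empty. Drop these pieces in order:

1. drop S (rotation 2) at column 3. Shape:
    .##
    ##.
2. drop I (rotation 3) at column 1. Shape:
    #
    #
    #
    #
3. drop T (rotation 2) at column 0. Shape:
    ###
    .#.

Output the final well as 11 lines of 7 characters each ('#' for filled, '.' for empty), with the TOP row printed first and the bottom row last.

Drop 1: S rot2 at col 3 lands with bottom-row=0; cleared 0 line(s) (total 0); column heights now [0 0 0 1 2 2 0], max=2
Drop 2: I rot3 at col 1 lands with bottom-row=0; cleared 0 line(s) (total 0); column heights now [0 4 0 1 2 2 0], max=4
Drop 3: T rot2 at col 0 lands with bottom-row=4; cleared 0 line(s) (total 0); column heights now [6 6 6 1 2 2 0], max=6

Answer: .......
.......
.......
.......
.......
###....
.#.....
.#.....
.#.....
.#..##.
.#.##..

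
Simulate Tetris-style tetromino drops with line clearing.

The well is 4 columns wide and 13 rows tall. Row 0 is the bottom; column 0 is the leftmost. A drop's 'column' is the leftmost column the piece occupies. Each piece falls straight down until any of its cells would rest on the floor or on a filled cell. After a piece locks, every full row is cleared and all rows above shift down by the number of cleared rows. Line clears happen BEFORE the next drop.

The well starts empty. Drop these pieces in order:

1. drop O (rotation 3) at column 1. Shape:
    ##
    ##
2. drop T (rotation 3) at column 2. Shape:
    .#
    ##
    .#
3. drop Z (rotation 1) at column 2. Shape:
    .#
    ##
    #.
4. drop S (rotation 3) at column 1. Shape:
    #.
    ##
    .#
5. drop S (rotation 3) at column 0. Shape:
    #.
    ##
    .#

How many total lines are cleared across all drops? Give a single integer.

Drop 1: O rot3 at col 1 lands with bottom-row=0; cleared 0 line(s) (total 0); column heights now [0 2 2 0], max=2
Drop 2: T rot3 at col 2 lands with bottom-row=1; cleared 0 line(s) (total 0); column heights now [0 2 3 4], max=4
Drop 3: Z rot1 at col 2 lands with bottom-row=3; cleared 0 line(s) (total 0); column heights now [0 2 5 6], max=6
Drop 4: S rot3 at col 1 lands with bottom-row=5; cleared 0 line(s) (total 0); column heights now [0 8 7 6], max=8
Drop 5: S rot3 at col 0 lands with bottom-row=8; cleared 0 line(s) (total 0); column heights now [11 10 7 6], max=11

Answer: 0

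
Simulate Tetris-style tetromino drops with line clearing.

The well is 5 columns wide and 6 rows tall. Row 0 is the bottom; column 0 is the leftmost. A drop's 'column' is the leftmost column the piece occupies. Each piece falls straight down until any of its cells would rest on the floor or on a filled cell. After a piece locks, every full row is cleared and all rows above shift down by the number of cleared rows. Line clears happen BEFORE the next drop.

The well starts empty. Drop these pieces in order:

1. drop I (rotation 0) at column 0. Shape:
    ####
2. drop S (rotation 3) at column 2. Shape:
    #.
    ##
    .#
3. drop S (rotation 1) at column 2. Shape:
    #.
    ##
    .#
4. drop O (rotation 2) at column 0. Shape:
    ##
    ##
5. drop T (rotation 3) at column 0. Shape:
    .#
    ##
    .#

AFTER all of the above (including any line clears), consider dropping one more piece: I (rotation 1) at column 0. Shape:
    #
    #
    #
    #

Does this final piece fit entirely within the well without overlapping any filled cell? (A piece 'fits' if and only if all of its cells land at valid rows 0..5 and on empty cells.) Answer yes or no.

Answer: no

Derivation:
Drop 1: I rot0 at col 0 lands with bottom-row=0; cleared 0 line(s) (total 0); column heights now [1 1 1 1 0], max=1
Drop 2: S rot3 at col 2 lands with bottom-row=1; cleared 0 line(s) (total 0); column heights now [1 1 4 3 0], max=4
Drop 3: S rot1 at col 2 lands with bottom-row=3; cleared 0 line(s) (total 0); column heights now [1 1 6 5 0], max=6
Drop 4: O rot2 at col 0 lands with bottom-row=1; cleared 0 line(s) (total 0); column heights now [3 3 6 5 0], max=6
Drop 5: T rot3 at col 0 lands with bottom-row=3; cleared 0 line(s) (total 0); column heights now [5 6 6 5 0], max=6
Test piece I rot1 at col 0 (width 1): heights before test = [5 6 6 5 0]; fits = False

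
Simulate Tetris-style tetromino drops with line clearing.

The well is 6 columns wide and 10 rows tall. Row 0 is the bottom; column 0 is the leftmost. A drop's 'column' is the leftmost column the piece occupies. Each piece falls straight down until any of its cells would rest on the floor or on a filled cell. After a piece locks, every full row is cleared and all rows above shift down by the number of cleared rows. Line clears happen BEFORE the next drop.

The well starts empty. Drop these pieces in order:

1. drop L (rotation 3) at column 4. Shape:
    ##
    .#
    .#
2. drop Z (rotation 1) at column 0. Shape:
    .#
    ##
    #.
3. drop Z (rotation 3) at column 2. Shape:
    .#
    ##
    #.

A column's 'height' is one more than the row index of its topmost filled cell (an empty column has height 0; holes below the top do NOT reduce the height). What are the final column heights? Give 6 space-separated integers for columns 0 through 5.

Answer: 2 3 2 3 3 3

Derivation:
Drop 1: L rot3 at col 4 lands with bottom-row=0; cleared 0 line(s) (total 0); column heights now [0 0 0 0 3 3], max=3
Drop 2: Z rot1 at col 0 lands with bottom-row=0; cleared 0 line(s) (total 0); column heights now [2 3 0 0 3 3], max=3
Drop 3: Z rot3 at col 2 lands with bottom-row=0; cleared 0 line(s) (total 0); column heights now [2 3 2 3 3 3], max=3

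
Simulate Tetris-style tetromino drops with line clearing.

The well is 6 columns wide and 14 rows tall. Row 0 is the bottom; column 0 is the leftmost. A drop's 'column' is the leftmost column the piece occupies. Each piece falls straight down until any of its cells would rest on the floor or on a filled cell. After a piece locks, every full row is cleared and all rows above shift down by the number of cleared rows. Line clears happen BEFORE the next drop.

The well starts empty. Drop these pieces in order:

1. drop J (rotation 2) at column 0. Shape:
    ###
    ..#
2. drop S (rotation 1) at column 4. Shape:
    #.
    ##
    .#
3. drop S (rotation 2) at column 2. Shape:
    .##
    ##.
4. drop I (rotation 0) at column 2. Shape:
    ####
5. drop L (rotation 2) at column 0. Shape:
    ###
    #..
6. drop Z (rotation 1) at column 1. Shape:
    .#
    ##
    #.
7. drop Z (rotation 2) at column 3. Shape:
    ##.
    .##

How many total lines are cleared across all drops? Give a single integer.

Answer: 0

Derivation:
Drop 1: J rot2 at col 0 lands with bottom-row=0; cleared 0 line(s) (total 0); column heights now [2 2 2 0 0 0], max=2
Drop 2: S rot1 at col 4 lands with bottom-row=0; cleared 0 line(s) (total 0); column heights now [2 2 2 0 3 2], max=3
Drop 3: S rot2 at col 2 lands with bottom-row=2; cleared 0 line(s) (total 0); column heights now [2 2 3 4 4 2], max=4
Drop 4: I rot0 at col 2 lands with bottom-row=4; cleared 0 line(s) (total 0); column heights now [2 2 5 5 5 5], max=5
Drop 5: L rot2 at col 0 lands with bottom-row=4; cleared 0 line(s) (total 0); column heights now [6 6 6 5 5 5], max=6
Drop 6: Z rot1 at col 1 lands with bottom-row=6; cleared 0 line(s) (total 0); column heights now [6 8 9 5 5 5], max=9
Drop 7: Z rot2 at col 3 lands with bottom-row=5; cleared 0 line(s) (total 0); column heights now [6 8 9 7 7 6], max=9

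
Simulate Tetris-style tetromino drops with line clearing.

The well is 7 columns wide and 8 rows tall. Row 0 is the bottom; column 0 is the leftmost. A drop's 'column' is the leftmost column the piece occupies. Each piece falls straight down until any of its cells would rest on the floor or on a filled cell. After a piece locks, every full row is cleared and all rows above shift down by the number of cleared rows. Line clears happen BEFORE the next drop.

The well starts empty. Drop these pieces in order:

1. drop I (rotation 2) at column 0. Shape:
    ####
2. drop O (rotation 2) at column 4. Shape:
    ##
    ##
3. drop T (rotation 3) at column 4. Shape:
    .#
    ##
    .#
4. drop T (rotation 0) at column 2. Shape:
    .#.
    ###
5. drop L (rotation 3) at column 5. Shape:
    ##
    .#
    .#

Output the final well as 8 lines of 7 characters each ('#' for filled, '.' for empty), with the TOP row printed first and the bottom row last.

Drop 1: I rot2 at col 0 lands with bottom-row=0; cleared 0 line(s) (total 0); column heights now [1 1 1 1 0 0 0], max=1
Drop 2: O rot2 at col 4 lands with bottom-row=0; cleared 0 line(s) (total 0); column heights now [1 1 1 1 2 2 0], max=2
Drop 3: T rot3 at col 4 lands with bottom-row=2; cleared 0 line(s) (total 0); column heights now [1 1 1 1 4 5 0], max=5
Drop 4: T rot0 at col 2 lands with bottom-row=4; cleared 0 line(s) (total 0); column heights now [1 1 5 6 5 5 0], max=6
Drop 5: L rot3 at col 5 lands with bottom-row=3; cleared 0 line(s) (total 0); column heights now [1 1 5 6 5 6 6], max=6

Answer: .......
.......
...#.##
..#####
....###
.....#.
....##.
######.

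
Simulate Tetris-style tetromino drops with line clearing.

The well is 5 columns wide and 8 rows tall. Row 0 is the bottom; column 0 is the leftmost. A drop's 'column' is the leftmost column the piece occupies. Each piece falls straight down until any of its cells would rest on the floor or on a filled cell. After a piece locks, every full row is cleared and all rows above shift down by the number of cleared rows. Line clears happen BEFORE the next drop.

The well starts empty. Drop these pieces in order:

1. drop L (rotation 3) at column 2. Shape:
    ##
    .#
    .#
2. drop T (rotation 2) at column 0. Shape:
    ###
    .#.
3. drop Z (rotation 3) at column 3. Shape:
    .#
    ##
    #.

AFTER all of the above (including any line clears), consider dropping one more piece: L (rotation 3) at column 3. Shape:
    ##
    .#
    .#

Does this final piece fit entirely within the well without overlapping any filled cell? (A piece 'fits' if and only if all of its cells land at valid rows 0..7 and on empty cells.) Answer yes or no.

Drop 1: L rot3 at col 2 lands with bottom-row=0; cleared 0 line(s) (total 0); column heights now [0 0 3 3 0], max=3
Drop 2: T rot2 at col 0 lands with bottom-row=2; cleared 0 line(s) (total 0); column heights now [4 4 4 3 0], max=4
Drop 3: Z rot3 at col 3 lands with bottom-row=3; cleared 0 line(s) (total 0); column heights now [4 4 4 5 6], max=6
Test piece L rot3 at col 3 (width 2): heights before test = [4 4 4 5 6]; fits = False

Answer: no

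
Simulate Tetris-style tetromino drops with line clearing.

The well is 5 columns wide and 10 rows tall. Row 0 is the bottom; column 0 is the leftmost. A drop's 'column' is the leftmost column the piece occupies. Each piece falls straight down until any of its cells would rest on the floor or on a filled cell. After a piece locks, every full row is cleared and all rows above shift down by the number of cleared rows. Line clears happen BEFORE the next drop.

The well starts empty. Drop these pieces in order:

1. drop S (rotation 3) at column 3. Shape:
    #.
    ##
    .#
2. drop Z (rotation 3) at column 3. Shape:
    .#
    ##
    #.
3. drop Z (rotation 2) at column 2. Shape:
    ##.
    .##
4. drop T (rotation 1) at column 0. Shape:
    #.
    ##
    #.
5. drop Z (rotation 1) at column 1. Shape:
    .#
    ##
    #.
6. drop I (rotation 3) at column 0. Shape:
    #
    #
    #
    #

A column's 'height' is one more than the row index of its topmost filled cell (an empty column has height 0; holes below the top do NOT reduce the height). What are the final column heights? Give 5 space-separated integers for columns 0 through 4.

Answer: 7 9 10 8 7

Derivation:
Drop 1: S rot3 at col 3 lands with bottom-row=0; cleared 0 line(s) (total 0); column heights now [0 0 0 3 2], max=3
Drop 2: Z rot3 at col 3 lands with bottom-row=3; cleared 0 line(s) (total 0); column heights now [0 0 0 5 6], max=6
Drop 3: Z rot2 at col 2 lands with bottom-row=6; cleared 0 line(s) (total 0); column heights now [0 0 8 8 7], max=8
Drop 4: T rot1 at col 0 lands with bottom-row=0; cleared 0 line(s) (total 0); column heights now [3 2 8 8 7], max=8
Drop 5: Z rot1 at col 1 lands with bottom-row=7; cleared 0 line(s) (total 0); column heights now [3 9 10 8 7], max=10
Drop 6: I rot3 at col 0 lands with bottom-row=3; cleared 0 line(s) (total 0); column heights now [7 9 10 8 7], max=10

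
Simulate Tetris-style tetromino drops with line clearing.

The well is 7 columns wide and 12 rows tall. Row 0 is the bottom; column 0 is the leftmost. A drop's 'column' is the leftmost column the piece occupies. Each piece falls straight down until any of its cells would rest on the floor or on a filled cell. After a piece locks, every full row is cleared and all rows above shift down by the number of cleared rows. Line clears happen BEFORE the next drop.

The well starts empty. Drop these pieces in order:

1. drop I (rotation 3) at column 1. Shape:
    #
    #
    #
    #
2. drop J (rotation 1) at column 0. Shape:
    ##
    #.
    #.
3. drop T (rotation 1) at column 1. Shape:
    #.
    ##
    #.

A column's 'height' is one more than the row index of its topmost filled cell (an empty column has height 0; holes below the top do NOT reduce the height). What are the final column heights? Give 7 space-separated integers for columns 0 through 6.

Answer: 5 8 7 0 0 0 0

Derivation:
Drop 1: I rot3 at col 1 lands with bottom-row=0; cleared 0 line(s) (total 0); column heights now [0 4 0 0 0 0 0], max=4
Drop 2: J rot1 at col 0 lands with bottom-row=2; cleared 0 line(s) (total 0); column heights now [5 5 0 0 0 0 0], max=5
Drop 3: T rot1 at col 1 lands with bottom-row=5; cleared 0 line(s) (total 0); column heights now [5 8 7 0 0 0 0], max=8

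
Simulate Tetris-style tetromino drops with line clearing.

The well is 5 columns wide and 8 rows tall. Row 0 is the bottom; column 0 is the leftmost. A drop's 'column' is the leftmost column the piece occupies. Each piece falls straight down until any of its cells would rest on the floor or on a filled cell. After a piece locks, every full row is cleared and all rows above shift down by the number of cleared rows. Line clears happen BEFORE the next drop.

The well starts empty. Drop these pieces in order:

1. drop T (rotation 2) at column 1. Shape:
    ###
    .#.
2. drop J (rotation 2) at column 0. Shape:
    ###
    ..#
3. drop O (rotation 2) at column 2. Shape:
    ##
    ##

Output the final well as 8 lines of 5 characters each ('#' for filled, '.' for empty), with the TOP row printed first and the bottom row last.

Answer: .....
.....
..##.
..##.
###..
..#..
.###.
..#..

Derivation:
Drop 1: T rot2 at col 1 lands with bottom-row=0; cleared 0 line(s) (total 0); column heights now [0 2 2 2 0], max=2
Drop 2: J rot2 at col 0 lands with bottom-row=2; cleared 0 line(s) (total 0); column heights now [4 4 4 2 0], max=4
Drop 3: O rot2 at col 2 lands with bottom-row=4; cleared 0 line(s) (total 0); column heights now [4 4 6 6 0], max=6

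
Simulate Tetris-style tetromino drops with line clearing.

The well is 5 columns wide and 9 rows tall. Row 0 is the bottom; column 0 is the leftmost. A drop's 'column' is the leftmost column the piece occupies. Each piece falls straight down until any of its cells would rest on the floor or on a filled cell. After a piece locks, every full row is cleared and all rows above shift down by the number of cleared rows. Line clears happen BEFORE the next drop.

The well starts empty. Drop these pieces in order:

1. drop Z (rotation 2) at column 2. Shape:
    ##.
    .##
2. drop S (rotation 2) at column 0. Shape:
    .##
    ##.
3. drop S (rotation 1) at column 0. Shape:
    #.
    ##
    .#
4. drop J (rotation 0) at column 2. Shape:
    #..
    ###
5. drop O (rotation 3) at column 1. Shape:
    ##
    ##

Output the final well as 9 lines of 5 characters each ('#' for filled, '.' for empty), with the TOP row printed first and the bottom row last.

Answer: .....
.....
.##..
###..
###..
.####
.##..
####.
...##

Derivation:
Drop 1: Z rot2 at col 2 lands with bottom-row=0; cleared 0 line(s) (total 0); column heights now [0 0 2 2 1], max=2
Drop 2: S rot2 at col 0 lands with bottom-row=1; cleared 0 line(s) (total 0); column heights now [2 3 3 2 1], max=3
Drop 3: S rot1 at col 0 lands with bottom-row=3; cleared 0 line(s) (total 0); column heights now [6 5 3 2 1], max=6
Drop 4: J rot0 at col 2 lands with bottom-row=3; cleared 0 line(s) (total 0); column heights now [6 5 5 4 4], max=6
Drop 5: O rot3 at col 1 lands with bottom-row=5; cleared 0 line(s) (total 0); column heights now [6 7 7 4 4], max=7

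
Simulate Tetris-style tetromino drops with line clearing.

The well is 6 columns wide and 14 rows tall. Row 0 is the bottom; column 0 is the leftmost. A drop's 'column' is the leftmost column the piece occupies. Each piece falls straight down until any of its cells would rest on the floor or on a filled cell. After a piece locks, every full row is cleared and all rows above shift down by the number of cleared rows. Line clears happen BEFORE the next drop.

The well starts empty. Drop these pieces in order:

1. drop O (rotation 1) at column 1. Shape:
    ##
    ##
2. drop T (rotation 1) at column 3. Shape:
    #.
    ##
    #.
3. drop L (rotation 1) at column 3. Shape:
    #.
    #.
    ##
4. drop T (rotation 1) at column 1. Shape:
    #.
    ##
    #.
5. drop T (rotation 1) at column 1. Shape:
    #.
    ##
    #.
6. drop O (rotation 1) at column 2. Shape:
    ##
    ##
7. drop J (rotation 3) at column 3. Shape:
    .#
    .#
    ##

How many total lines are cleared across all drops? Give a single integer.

Answer: 0

Derivation:
Drop 1: O rot1 at col 1 lands with bottom-row=0; cleared 0 line(s) (total 0); column heights now [0 2 2 0 0 0], max=2
Drop 2: T rot1 at col 3 lands with bottom-row=0; cleared 0 line(s) (total 0); column heights now [0 2 2 3 2 0], max=3
Drop 3: L rot1 at col 3 lands with bottom-row=3; cleared 0 line(s) (total 0); column heights now [0 2 2 6 4 0], max=6
Drop 4: T rot1 at col 1 lands with bottom-row=2; cleared 0 line(s) (total 0); column heights now [0 5 4 6 4 0], max=6
Drop 5: T rot1 at col 1 lands with bottom-row=5; cleared 0 line(s) (total 0); column heights now [0 8 7 6 4 0], max=8
Drop 6: O rot1 at col 2 lands with bottom-row=7; cleared 0 line(s) (total 0); column heights now [0 8 9 9 4 0], max=9
Drop 7: J rot3 at col 3 lands with bottom-row=9; cleared 0 line(s) (total 0); column heights now [0 8 9 10 12 0], max=12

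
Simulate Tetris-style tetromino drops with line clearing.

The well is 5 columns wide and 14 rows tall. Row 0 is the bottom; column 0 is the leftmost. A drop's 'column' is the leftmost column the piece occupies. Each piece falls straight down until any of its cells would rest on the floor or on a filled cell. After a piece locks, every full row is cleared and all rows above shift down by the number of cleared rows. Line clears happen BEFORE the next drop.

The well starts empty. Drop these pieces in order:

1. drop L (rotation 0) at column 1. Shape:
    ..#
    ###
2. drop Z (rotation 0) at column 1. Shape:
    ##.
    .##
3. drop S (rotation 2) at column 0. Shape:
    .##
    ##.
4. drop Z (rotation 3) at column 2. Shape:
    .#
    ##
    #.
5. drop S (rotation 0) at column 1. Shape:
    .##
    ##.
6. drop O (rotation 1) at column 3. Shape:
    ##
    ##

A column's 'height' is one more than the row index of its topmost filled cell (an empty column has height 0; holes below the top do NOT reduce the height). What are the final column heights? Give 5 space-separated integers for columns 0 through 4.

Answer: 5 9 10 12 12

Derivation:
Drop 1: L rot0 at col 1 lands with bottom-row=0; cleared 0 line(s) (total 0); column heights now [0 1 1 2 0], max=2
Drop 2: Z rot0 at col 1 lands with bottom-row=2; cleared 0 line(s) (total 0); column heights now [0 4 4 3 0], max=4
Drop 3: S rot2 at col 0 lands with bottom-row=4; cleared 0 line(s) (total 0); column heights now [5 6 6 3 0], max=6
Drop 4: Z rot3 at col 2 lands with bottom-row=6; cleared 0 line(s) (total 0); column heights now [5 6 8 9 0], max=9
Drop 5: S rot0 at col 1 lands with bottom-row=8; cleared 0 line(s) (total 0); column heights now [5 9 10 10 0], max=10
Drop 6: O rot1 at col 3 lands with bottom-row=10; cleared 0 line(s) (total 0); column heights now [5 9 10 12 12], max=12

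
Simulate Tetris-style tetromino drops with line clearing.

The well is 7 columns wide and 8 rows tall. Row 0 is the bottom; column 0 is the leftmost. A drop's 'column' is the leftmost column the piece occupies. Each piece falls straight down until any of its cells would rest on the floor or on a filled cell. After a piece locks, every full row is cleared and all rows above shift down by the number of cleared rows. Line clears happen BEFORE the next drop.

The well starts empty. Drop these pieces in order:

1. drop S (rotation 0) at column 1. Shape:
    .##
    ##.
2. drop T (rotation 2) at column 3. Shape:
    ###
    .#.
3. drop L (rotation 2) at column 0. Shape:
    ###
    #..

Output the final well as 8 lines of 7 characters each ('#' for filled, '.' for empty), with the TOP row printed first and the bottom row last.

Answer: .......
.......
.......
.......
.......
######.
#.###..
.##....

Derivation:
Drop 1: S rot0 at col 1 lands with bottom-row=0; cleared 0 line(s) (total 0); column heights now [0 1 2 2 0 0 0], max=2
Drop 2: T rot2 at col 3 lands with bottom-row=1; cleared 0 line(s) (total 0); column heights now [0 1 2 3 3 3 0], max=3
Drop 3: L rot2 at col 0 lands with bottom-row=1; cleared 0 line(s) (total 0); column heights now [3 3 3 3 3 3 0], max=3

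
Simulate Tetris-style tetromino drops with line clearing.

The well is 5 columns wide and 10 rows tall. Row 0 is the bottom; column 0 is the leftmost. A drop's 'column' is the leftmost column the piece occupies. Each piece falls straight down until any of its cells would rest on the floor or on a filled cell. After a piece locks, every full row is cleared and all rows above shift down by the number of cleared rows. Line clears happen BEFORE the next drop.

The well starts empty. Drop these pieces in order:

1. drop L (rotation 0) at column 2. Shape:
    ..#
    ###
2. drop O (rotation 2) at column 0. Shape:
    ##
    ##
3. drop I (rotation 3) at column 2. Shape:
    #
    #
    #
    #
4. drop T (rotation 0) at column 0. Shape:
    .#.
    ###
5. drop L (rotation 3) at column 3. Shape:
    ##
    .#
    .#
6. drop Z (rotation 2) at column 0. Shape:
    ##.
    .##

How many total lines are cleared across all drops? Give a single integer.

Answer: 1

Derivation:
Drop 1: L rot0 at col 2 lands with bottom-row=0; cleared 0 line(s) (total 0); column heights now [0 0 1 1 2], max=2
Drop 2: O rot2 at col 0 lands with bottom-row=0; cleared 1 line(s) (total 1); column heights now [1 1 0 0 1], max=1
Drop 3: I rot3 at col 2 lands with bottom-row=0; cleared 0 line(s) (total 1); column heights now [1 1 4 0 1], max=4
Drop 4: T rot0 at col 0 lands with bottom-row=4; cleared 0 line(s) (total 1); column heights now [5 6 5 0 1], max=6
Drop 5: L rot3 at col 3 lands with bottom-row=1; cleared 0 line(s) (total 1); column heights now [5 6 5 4 4], max=6
Drop 6: Z rot2 at col 0 lands with bottom-row=6; cleared 0 line(s) (total 1); column heights now [8 8 7 4 4], max=8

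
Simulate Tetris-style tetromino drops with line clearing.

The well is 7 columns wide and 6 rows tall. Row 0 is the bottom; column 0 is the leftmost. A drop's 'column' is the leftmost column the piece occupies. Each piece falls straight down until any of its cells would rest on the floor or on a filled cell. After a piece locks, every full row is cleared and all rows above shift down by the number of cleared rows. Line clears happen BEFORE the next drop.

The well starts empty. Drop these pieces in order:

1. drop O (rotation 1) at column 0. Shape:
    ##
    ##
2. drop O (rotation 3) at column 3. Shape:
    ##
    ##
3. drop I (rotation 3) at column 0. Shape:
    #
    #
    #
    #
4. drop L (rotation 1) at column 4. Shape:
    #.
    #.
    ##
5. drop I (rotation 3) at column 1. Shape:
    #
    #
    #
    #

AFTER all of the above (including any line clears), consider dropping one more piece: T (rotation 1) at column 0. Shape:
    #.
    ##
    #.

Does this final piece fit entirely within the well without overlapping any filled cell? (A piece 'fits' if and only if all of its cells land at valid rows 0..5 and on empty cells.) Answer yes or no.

Drop 1: O rot1 at col 0 lands with bottom-row=0; cleared 0 line(s) (total 0); column heights now [2 2 0 0 0 0 0], max=2
Drop 2: O rot3 at col 3 lands with bottom-row=0; cleared 0 line(s) (total 0); column heights now [2 2 0 2 2 0 0], max=2
Drop 3: I rot3 at col 0 lands with bottom-row=2; cleared 0 line(s) (total 0); column heights now [6 2 0 2 2 0 0], max=6
Drop 4: L rot1 at col 4 lands with bottom-row=2; cleared 0 line(s) (total 0); column heights now [6 2 0 2 5 3 0], max=6
Drop 5: I rot3 at col 1 lands with bottom-row=2; cleared 0 line(s) (total 0); column heights now [6 6 0 2 5 3 0], max=6
Test piece T rot1 at col 0 (width 2): heights before test = [6 6 0 2 5 3 0]; fits = False

Answer: no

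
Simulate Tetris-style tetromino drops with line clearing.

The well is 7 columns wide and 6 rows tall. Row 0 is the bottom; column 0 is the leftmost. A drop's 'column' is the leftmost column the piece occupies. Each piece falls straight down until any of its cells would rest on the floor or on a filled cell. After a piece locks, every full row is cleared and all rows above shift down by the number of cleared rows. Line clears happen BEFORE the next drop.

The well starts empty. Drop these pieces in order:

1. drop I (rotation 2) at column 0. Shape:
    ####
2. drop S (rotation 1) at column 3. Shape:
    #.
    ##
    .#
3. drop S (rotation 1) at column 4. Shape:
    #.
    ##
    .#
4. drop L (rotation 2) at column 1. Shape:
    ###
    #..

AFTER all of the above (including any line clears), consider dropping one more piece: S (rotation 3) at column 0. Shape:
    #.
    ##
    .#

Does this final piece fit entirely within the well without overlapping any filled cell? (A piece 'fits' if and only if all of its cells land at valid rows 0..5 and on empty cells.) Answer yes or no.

Drop 1: I rot2 at col 0 lands with bottom-row=0; cleared 0 line(s) (total 0); column heights now [1 1 1 1 0 0 0], max=1
Drop 2: S rot1 at col 3 lands with bottom-row=0; cleared 0 line(s) (total 0); column heights now [1 1 1 3 2 0 0], max=3
Drop 3: S rot1 at col 4 lands with bottom-row=1; cleared 0 line(s) (total 0); column heights now [1 1 1 3 4 3 0], max=4
Drop 4: L rot2 at col 1 lands with bottom-row=2; cleared 0 line(s) (total 0); column heights now [1 4 4 4 4 3 0], max=4
Test piece S rot3 at col 0 (width 2): heights before test = [1 4 4 4 4 3 0]; fits = False

Answer: no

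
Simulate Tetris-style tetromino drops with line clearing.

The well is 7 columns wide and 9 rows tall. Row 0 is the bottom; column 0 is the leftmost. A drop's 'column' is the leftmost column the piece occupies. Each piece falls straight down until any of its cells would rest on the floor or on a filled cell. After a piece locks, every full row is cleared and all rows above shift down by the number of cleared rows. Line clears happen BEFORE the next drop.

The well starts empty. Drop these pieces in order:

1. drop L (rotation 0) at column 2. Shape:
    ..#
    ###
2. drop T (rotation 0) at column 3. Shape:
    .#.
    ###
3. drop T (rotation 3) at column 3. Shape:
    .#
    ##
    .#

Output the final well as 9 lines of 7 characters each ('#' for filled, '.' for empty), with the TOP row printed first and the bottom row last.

Answer: .......
.......
....#..
...##..
....#..
....#..
...###.
....#..
..###..

Derivation:
Drop 1: L rot0 at col 2 lands with bottom-row=0; cleared 0 line(s) (total 0); column heights now [0 0 1 1 2 0 0], max=2
Drop 2: T rot0 at col 3 lands with bottom-row=2; cleared 0 line(s) (total 0); column heights now [0 0 1 3 4 3 0], max=4
Drop 3: T rot3 at col 3 lands with bottom-row=4; cleared 0 line(s) (total 0); column heights now [0 0 1 6 7 3 0], max=7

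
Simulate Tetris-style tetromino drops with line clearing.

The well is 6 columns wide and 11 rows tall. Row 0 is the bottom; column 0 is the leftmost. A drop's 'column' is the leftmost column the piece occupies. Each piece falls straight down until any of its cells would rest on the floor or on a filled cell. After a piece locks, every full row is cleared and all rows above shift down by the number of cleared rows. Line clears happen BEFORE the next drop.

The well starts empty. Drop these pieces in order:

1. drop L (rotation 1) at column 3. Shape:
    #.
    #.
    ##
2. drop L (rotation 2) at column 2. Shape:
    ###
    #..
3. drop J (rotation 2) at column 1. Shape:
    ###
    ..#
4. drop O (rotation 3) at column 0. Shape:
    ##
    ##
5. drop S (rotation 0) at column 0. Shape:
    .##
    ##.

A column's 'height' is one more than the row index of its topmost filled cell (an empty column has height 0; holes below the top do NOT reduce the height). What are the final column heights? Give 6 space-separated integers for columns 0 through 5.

Answer: 9 10 10 6 4 0

Derivation:
Drop 1: L rot1 at col 3 lands with bottom-row=0; cleared 0 line(s) (total 0); column heights now [0 0 0 3 1 0], max=3
Drop 2: L rot2 at col 2 lands with bottom-row=2; cleared 0 line(s) (total 0); column heights now [0 0 4 4 4 0], max=4
Drop 3: J rot2 at col 1 lands with bottom-row=4; cleared 0 line(s) (total 0); column heights now [0 6 6 6 4 0], max=6
Drop 4: O rot3 at col 0 lands with bottom-row=6; cleared 0 line(s) (total 0); column heights now [8 8 6 6 4 0], max=8
Drop 5: S rot0 at col 0 lands with bottom-row=8; cleared 0 line(s) (total 0); column heights now [9 10 10 6 4 0], max=10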